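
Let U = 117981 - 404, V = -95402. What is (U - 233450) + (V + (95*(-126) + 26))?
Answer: -223219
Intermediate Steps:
U = 117577
(U - 233450) + (V + (95*(-126) + 26)) = (117577 - 233450) + (-95402 + (95*(-126) + 26)) = -115873 + (-95402 + (-11970 + 26)) = -115873 + (-95402 - 11944) = -115873 - 107346 = -223219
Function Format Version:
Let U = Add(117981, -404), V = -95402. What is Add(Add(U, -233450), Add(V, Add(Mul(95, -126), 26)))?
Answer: -223219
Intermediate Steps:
U = 117577
Add(Add(U, -233450), Add(V, Add(Mul(95, -126), 26))) = Add(Add(117577, -233450), Add(-95402, Add(Mul(95, -126), 26))) = Add(-115873, Add(-95402, Add(-11970, 26))) = Add(-115873, Add(-95402, -11944)) = Add(-115873, -107346) = -223219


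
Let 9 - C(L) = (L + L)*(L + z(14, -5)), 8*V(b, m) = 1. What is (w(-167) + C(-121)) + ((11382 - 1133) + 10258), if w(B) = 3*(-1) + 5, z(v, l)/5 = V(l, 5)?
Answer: -34451/4 ≈ -8612.8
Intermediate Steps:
V(b, m) = ⅛ (V(b, m) = (⅛)*1 = ⅛)
z(v, l) = 5/8 (z(v, l) = 5*(⅛) = 5/8)
C(L) = 9 - 2*L*(5/8 + L) (C(L) = 9 - (L + L)*(L + 5/8) = 9 - 2*L*(5/8 + L))
w(B) = 2 (w(B) = -3 + 5 = 2)
(w(-167) + C(-121)) + ((11382 - 1133) + 10258) = (2 + (9 - 2*(-121)² - 5/4*(-121))) + ((11382 - 1133) + 10258) = (2 + (9 - 2*14641 + 605/4)) + (10249 + 10258) = (2 + (9 - 29282 + 605/4)) + 20507 = (2 - 116487/4) + 20507 = -116479/4 + 20507 = -34451/4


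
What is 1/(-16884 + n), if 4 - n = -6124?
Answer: -1/10756 ≈ -9.2971e-5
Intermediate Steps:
n = 6128 (n = 4 - 1*(-6124) = 4 + 6124 = 6128)
1/(-16884 + n) = 1/(-16884 + 6128) = 1/(-10756) = -1/10756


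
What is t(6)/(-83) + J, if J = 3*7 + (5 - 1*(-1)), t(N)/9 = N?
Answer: 2187/83 ≈ 26.349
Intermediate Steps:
t(N) = 9*N
J = 27 (J = 21 + (5 + 1) = 21 + 6 = 27)
t(6)/(-83) + J = (9*6)/(-83) + 27 = 54*(-1/83) + 27 = -54/83 + 27 = 2187/83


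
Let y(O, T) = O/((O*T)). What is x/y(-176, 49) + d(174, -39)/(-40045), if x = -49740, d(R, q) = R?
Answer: -97600076874/40045 ≈ -2.4373e+6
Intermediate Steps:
y(O, T) = 1/T (y(O, T) = O*(1/(O*T)) = 1/T)
x/y(-176, 49) + d(174, -39)/(-40045) = -49740/(1/49) + 174/(-40045) = -49740/1/49 + 174*(-1/40045) = -49740*49 - 174/40045 = -2437260 - 174/40045 = -97600076874/40045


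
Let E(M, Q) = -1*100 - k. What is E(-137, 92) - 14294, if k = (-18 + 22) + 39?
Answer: -14437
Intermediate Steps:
k = 43 (k = 4 + 39 = 43)
E(M, Q) = -143 (E(M, Q) = -1*100 - 1*43 = -100 - 43 = -143)
E(-137, 92) - 14294 = -143 - 14294 = -14437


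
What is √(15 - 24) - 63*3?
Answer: -189 + 3*I ≈ -189.0 + 3.0*I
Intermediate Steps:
√(15 - 24) - 63*3 = √(-9) - 189 = 3*I - 189 = -189 + 3*I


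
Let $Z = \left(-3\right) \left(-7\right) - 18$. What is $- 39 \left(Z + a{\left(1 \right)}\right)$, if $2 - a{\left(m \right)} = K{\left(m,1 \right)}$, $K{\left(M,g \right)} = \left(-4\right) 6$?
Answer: $-1131$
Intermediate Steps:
$K{\left(M,g \right)} = -24$
$a{\left(m \right)} = 26$ ($a{\left(m \right)} = 2 - -24 = 2 + 24 = 26$)
$Z = 3$ ($Z = 21 - 18 = 3$)
$- 39 \left(Z + a{\left(1 \right)}\right) = - 39 \left(3 + 26\right) = \left(-39\right) 29 = -1131$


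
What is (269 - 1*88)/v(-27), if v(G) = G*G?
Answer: 181/729 ≈ 0.24829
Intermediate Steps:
v(G) = G²
(269 - 1*88)/v(-27) = (269 - 1*88)/((-27)²) = (269 - 88)/729 = 181*(1/729) = 181/729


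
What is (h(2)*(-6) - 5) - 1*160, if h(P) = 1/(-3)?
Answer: -163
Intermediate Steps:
h(P) = -⅓
(h(2)*(-6) - 5) - 1*160 = (-⅓*(-6) - 5) - 1*160 = (2 - 5) - 160 = -3 - 160 = -163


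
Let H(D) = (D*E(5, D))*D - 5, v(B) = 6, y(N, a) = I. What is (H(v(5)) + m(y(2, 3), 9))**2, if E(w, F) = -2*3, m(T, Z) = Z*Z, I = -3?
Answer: 19600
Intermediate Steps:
y(N, a) = -3
m(T, Z) = Z**2
E(w, F) = -6
H(D) = -5 - 6*D**2 (H(D) = (D*(-6))*D - 5 = (-6*D)*D - 5 = -6*D**2 - 5 = -5 - 6*D**2)
(H(v(5)) + m(y(2, 3), 9))**2 = ((-5 - 6*6**2) + 9**2)**2 = ((-5 - 6*36) + 81)**2 = ((-5 - 216) + 81)**2 = (-221 + 81)**2 = (-140)**2 = 19600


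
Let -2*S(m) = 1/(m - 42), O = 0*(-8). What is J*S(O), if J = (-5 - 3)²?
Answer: 16/21 ≈ 0.76190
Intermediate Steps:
O = 0
J = 64 (J = (-8)² = 64)
S(m) = -1/(2*(-42 + m)) (S(m) = -1/(2*(m - 42)) = -1/(2*(-42 + m)))
J*S(O) = 64*(-1/(-84 + 2*0)) = 64*(-1/(-84 + 0)) = 64*(-1/(-84)) = 64*(-1*(-1/84)) = 64*(1/84) = 16/21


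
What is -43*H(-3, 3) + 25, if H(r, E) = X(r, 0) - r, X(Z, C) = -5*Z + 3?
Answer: -878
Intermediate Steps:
X(Z, C) = 3 - 5*Z
H(r, E) = 3 - 6*r (H(r, E) = (3 - 5*r) - r = 3 - 6*r)
-43*H(-3, 3) + 25 = -43*(3 - 6*(-3)) + 25 = -43*(3 + 18) + 25 = -43*21 + 25 = -903 + 25 = -878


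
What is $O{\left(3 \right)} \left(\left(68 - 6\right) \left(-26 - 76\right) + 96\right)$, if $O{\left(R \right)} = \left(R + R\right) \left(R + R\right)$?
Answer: $-224208$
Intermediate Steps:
$O{\left(R \right)} = 4 R^{2}$ ($O{\left(R \right)} = 2 R 2 R = 4 R^{2}$)
$O{\left(3 \right)} \left(\left(68 - 6\right) \left(-26 - 76\right) + 96\right) = 4 \cdot 3^{2} \left(\left(68 - 6\right) \left(-26 - 76\right) + 96\right) = 4 \cdot 9 \left(\left(68 + \left(-15 + 9\right)\right) \left(-102\right) + 96\right) = 36 \left(\left(68 - 6\right) \left(-102\right) + 96\right) = 36 \left(62 \left(-102\right) + 96\right) = 36 \left(-6324 + 96\right) = 36 \left(-6228\right) = -224208$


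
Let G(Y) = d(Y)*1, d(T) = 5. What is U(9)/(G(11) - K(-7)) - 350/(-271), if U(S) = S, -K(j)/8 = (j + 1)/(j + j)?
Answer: 37723/15989 ≈ 2.3593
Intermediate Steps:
K(j) = -4*(1 + j)/j (K(j) = -8*(j + 1)/(j + j) = -8*(1 + j)/(2*j) = -8*(1 + j)*1/(2*j) = -4*(1 + j)/j)
G(Y) = 5 (G(Y) = 5*1 = 5)
U(9)/(G(11) - K(-7)) - 350/(-271) = 9/(5 - (-4 - 4/(-7))) - 350/(-271) = 9/(5 - (-4 - 4*(-⅐))) - 350*(-1/271) = 9/(5 - (-4 + 4/7)) + 350/271 = 9/(5 - 1*(-24/7)) + 350/271 = 9/(5 + 24/7) + 350/271 = 9/(59/7) + 350/271 = 9*(7/59) + 350/271 = 63/59 + 350/271 = 37723/15989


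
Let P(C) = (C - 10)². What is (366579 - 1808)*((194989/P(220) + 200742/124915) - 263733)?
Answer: -15141189284037721069/157392900 ≈ -9.6200e+10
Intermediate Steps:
P(C) = (-10 + C)²
(366579 - 1808)*((194989/P(220) + 200742/124915) - 263733) = (366579 - 1808)*((194989/((-10 + 220)²) + 200742/124915) - 263733) = 364771*((194989/(210²) + 200742*(1/124915)) - 263733) = 364771*((194989/44100 + 200742/124915) - 263733) = 364771*(948850661/157392900 - 263733) = 364771*(-41508752845039/157392900) = -15141189284037721069/157392900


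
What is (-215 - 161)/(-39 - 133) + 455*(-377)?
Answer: -7375911/43 ≈ -1.7153e+5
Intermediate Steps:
(-215 - 161)/(-39 - 133) + 455*(-377) = -376/(-172) - 171535 = -376*(-1/172) - 171535 = 94/43 - 171535 = -7375911/43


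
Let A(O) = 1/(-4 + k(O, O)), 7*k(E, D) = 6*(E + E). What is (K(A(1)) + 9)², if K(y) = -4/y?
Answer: 16129/49 ≈ 329.16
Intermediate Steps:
k(E, D) = 12*E/7 (k(E, D) = (6*(E + E))/7 = (6*(2*E))/7 = (12*E)/7 = 12*E/7)
A(O) = 1/(-4 + 12*O/7)
(K(A(1)) + 9)² = (-4/(7/(4*(-7 + 3*1))) + 9)² = (-4/(7/(4*(-7 + 3))) + 9)² = (-4/((7/4)/(-4)) + 9)² = (-4/((7/4)*(-¼)) + 9)² = (-4/(-7/16) + 9)² = (-4*(-16/7) + 9)² = (64/7 + 9)² = (127/7)² = 16129/49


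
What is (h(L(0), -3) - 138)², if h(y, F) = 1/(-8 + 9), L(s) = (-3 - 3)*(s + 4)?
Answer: 18769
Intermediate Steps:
L(s) = -24 - 6*s (L(s) = -6*(4 + s) = -24 - 6*s)
h(y, F) = 1 (h(y, F) = 1/1 = 1)
(h(L(0), -3) - 138)² = (1 - 138)² = (-137)² = 18769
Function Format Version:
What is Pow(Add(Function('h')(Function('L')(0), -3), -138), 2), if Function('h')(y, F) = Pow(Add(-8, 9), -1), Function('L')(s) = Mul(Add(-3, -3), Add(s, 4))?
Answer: 18769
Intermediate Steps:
Function('L')(s) = Add(-24, Mul(-6, s)) (Function('L')(s) = Mul(-6, Add(4, s)) = Add(-24, Mul(-6, s)))
Function('h')(y, F) = 1 (Function('h')(y, F) = Pow(1, -1) = 1)
Pow(Add(Function('h')(Function('L')(0), -3), -138), 2) = Pow(Add(1, -138), 2) = Pow(-137, 2) = 18769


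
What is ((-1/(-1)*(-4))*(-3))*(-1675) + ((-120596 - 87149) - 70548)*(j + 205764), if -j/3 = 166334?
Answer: 81606062634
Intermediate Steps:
j = -499002 (j = -3*166334 = -499002)
((-1/(-1)*(-4))*(-3))*(-1675) + ((-120596 - 87149) - 70548)*(j + 205764) = ((-1/(-1)*(-4))*(-3))*(-1675) + ((-120596 - 87149) - 70548)*(-499002 + 205764) = ((-1*(-1)*(-4))*(-3))*(-1675) + (-207745 - 70548)*(-293238) = ((1*(-4))*(-3))*(-1675) - 278293*(-293238) = -4*(-3)*(-1675) + 81606082734 = 12*(-1675) + 81606082734 = -20100 + 81606082734 = 81606062634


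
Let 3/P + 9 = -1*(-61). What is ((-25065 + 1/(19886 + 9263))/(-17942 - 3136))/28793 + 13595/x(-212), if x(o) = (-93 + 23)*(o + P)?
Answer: 6071204840303312/6625090263369627 ≈ 0.91640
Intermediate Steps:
P = 3/52 (P = 3/(-9 - 1*(-61)) = 3/(-9 + 61) = 3/52 ≈ 0.057692)
x(o) = -105/26 - 70*o (x(o) = (-93 + 23)*(o + 3/52) = -70*(3/52 + o) = -105/26 - 70*o)
((-25065 + 1/(19886 + 9263))/(-17942 - 3136))/28793 + 13595/x(-212) = ((-25065 + 1/(19886 + 9263))/(-17942 - 3136))/28793 + 13595/(-105/26 - 70*(-212)) = ((-25065 + 1/29149)/(-21078))*(1/28793) + 13595/(-105/26 + 14840) = ((-25065 + 1/29149)*(-1/21078))*(1/28793) + 13595/(385735/26) = -730619684/29149*(-1/21078)*(1/28793) + 13595*(26/385735) = (365309842/307201311)*(1/28793) + 70694/77147 = 365309842/8845247347623 + 70694/77147 = 6071204840303312/6625090263369627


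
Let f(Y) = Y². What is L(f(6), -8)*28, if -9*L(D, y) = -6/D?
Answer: 14/27 ≈ 0.51852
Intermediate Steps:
L(D, y) = 2/(3*D) (L(D, y) = -(-2)/(3*D) = 2/(3*D))
L(f(6), -8)*28 = (2/(3*(6²)))*28 = ((⅔)/36)*28 = ((⅔)*(1/36))*28 = (1/54)*28 = 14/27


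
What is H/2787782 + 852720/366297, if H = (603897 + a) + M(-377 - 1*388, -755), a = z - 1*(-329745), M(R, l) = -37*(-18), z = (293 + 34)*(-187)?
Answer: 899010996421/340385394418 ≈ 2.6412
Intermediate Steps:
z = -61149 (z = 327*(-187) = -61149)
M(R, l) = 666
a = 268596 (a = -61149 - 1*(-329745) = -61149 + 329745 = 268596)
H = 873159 (H = (603897 + 268596) + 666 = 872493 + 666 = 873159)
H/2787782 + 852720/366297 = 873159/2787782 + 852720/366297 = 873159*(1/2787782) + 852720*(1/366297) = 873159/2787782 + 284240/122099 = 899010996421/340385394418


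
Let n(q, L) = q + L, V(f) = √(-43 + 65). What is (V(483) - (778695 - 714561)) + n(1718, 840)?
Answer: -61576 + √22 ≈ -61571.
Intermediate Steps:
V(f) = √22
n(q, L) = L + q
(V(483) - (778695 - 714561)) + n(1718, 840) = (√22 - (778695 - 714561)) + (840 + 1718) = (√22 - 1*64134) + 2558 = (√22 - 64134) + 2558 = (-64134 + √22) + 2558 = -61576 + √22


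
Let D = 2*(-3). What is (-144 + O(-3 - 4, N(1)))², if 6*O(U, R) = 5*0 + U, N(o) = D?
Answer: 758641/36 ≈ 21073.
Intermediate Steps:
D = -6
N(o) = -6
O(U, R) = U/6 (O(U, R) = (5*0 + U)/6 = (0 + U)/6 = U/6)
(-144 + O(-3 - 4, N(1)))² = (-144 + (-3 - 4)/6)² = (-144 + (⅙)*(-7))² = (-144 - 7/6)² = (-871/6)² = 758641/36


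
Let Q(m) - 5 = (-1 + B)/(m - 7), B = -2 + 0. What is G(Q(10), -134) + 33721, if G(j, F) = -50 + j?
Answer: 33675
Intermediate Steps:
B = -2
Q(m) = 5 - 3/(-7 + m) (Q(m) = 5 + (-1 - 2)/(m - 7) = 5 - 3/(-7 + m))
G(Q(10), -134) + 33721 = (-50 + (-38 + 5*10)/(-7 + 10)) + 33721 = (-50 + (-38 + 50)/3) + 33721 = (-50 + (⅓)*12) + 33721 = (-50 + 4) + 33721 = -46 + 33721 = 33675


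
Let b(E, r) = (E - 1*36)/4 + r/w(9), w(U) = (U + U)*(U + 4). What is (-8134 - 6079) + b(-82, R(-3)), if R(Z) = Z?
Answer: -555458/39 ≈ -14243.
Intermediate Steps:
w(U) = 2*U*(4 + U) (w(U) = (2*U)*(4 + U) = 2*U*(4 + U))
b(E, r) = -9 + E/4 + r/234 (b(E, r) = (E - 1*36)/4 + r/((2*9*(4 + 9))) = (E - 36)*(¼) + r/((2*9*13)) = (-36 + E)*(¼) + r/234 = (-9 + E/4) + r*(1/234) = (-9 + E/4) + r/234 = -9 + E/4 + r/234)
(-8134 - 6079) + b(-82, R(-3)) = (-8134 - 6079) + (-9 + (¼)*(-82) + (1/234)*(-3)) = -14213 + (-9 - 41/2 - 1/78) = -14213 - 1151/39 = -555458/39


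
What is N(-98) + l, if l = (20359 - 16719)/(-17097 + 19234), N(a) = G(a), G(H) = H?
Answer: -205786/2137 ≈ -96.297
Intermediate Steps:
N(a) = a
l = 3640/2137 ≈ 1.7033
N(-98) + l = -98 + 3640/2137 = -205786/2137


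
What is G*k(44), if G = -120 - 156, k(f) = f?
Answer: -12144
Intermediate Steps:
G = -276
G*k(44) = -276*44 = -12144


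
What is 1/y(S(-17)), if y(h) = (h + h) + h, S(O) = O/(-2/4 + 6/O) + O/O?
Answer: 29/1821 ≈ 0.015925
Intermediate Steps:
S(O) = 1 + O/(-1/2 + 6/O) (S(O) = O/(-2*1/4 + 6/O) + 1 = O/(-1/2 + 6/O) + 1 = 1 + O/(-1/2 + 6/O))
y(h) = 3*h (y(h) = 2*h + h = 3*h)
1/y(S(-17)) = 1/(3*((-12 - 17 - 2*(-17)**2)/(-12 - 17))) = 1/(3*((-12 - 17 - 2*289)/(-29))) = 1/(3*(-(-12 - 17 - 578)/29)) = 1/(3*(-1/29*(-607))) = 1/(3*(607/29)) = 1/(1821/29) = 29/1821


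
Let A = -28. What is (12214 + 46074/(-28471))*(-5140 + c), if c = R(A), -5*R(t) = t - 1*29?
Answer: -1783207655392/28471 ≈ -6.2632e+7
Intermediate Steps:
R(t) = 29/5 - t/5 (R(t) = -(t - 1*29)/5 = -(t - 29)/5 = -(-29 + t)/5 = 29/5 - t/5)
c = 57/5 (c = 29/5 - 1/5*(-28) = 29/5 + 28/5 = 57/5 ≈ 11.400)
(12214 + 46074/(-28471))*(-5140 + c) = (12214 + 46074/(-28471))*(-5140 + 57/5) = (12214 + 46074*(-1/28471))*(-25643/5) = (12214 - 46074/28471)*(-25643/5) = (347698720/28471)*(-25643/5) = -1783207655392/28471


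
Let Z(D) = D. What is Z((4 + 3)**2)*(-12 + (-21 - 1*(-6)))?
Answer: -1323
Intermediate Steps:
Z((4 + 3)**2)*(-12 + (-21 - 1*(-6))) = (4 + 3)**2*(-12 + (-21 - 1*(-6))) = 7**2*(-12 + (-21 + 6)) = 49*(-12 - 15) = 49*(-27) = -1323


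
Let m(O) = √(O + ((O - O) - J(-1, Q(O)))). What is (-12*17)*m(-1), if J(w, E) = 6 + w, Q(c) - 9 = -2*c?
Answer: -204*I*√6 ≈ -499.7*I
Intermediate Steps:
Q(c) = 9 - 2*c
m(O) = √(-5 + O) (m(O) = √(O + ((O - O) - (6 - 1))) = √(O + (0 - 1*5)) = √(O + (0 - 5)) = √(O - 5) = √(-5 + O))
(-12*17)*m(-1) = (-12*17)*√(-5 - 1) = -204*I*√6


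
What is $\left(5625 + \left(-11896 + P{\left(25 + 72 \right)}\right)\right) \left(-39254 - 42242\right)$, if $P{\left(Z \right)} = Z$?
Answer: $503156304$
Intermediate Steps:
$\left(5625 + \left(-11896 + P{\left(25 + 72 \right)}\right)\right) \left(-39254 - 42242\right) = \left(5625 + \left(-11896 + \left(25 + 72\right)\right)\right) \left(-39254 - 42242\right) = \left(5625 + \left(-11896 + 97\right)\right) \left(-81496\right) = \left(5625 - 11799\right) \left(-81496\right) = \left(-6174\right) \left(-81496\right) = 503156304$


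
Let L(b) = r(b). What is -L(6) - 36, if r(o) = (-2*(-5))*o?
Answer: -96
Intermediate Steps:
r(o) = 10*o
L(b) = 10*b
-L(6) - 36 = -10*6 - 36 = -1*60 - 36 = -60 - 36 = -96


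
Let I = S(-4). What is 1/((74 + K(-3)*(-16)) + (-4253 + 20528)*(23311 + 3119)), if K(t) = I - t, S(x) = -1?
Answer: 1/430148292 ≈ 2.3248e-9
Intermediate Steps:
I = -1
K(t) = -1 - t
1/((74 + K(-3)*(-16)) + (-4253 + 20528)*(23311 + 3119)) = 1/((74 + (-1 - 1*(-3))*(-16)) + (-4253 + 20528)*(23311 + 3119)) = 1/((74 + (-1 + 3)*(-16)) + 16275*26430) = 1/((74 + 2*(-16)) + 430148250) = 1/((74 - 32) + 430148250) = 1/(42 + 430148250) = 1/430148292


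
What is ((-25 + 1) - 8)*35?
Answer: -1120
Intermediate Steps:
((-25 + 1) - 8)*35 = (-24 - 8)*35 = -32*35 = -1120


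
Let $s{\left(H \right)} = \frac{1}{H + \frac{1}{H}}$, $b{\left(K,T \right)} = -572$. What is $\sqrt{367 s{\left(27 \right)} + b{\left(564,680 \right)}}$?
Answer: $\frac{i \sqrt{297585230}}{730} \approx 23.631 i$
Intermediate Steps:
$\sqrt{367 s{\left(27 \right)} + b{\left(564,680 \right)}} = \sqrt{367 \frac{27}{1 + 27^{2}} - 572} = \sqrt{367 \frac{27}{1 + 729} - 572} = \sqrt{367 \cdot \frac{27}{730} - 572} = \sqrt{\frac{9909}{730} - 572} = \sqrt{- \frac{407651}{730}} = \frac{i \sqrt{297585230}}{730}$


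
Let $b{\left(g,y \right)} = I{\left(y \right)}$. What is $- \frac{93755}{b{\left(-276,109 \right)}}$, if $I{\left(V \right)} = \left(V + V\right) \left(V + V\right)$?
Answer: $- \frac{93755}{47524} \approx -1.9728$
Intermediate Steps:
$I{\left(V \right)} = 4 V^{2}$ ($I{\left(V \right)} = 2 V 2 V = 4 V^{2}$)
$b{\left(g,y \right)} = 4 y^{2}$
$- \frac{93755}{b{\left(-276,109 \right)}} = - \frac{93755}{4 \cdot 109^{2}} = - \frac{93755}{4 \cdot 11881} = - \frac{93755}{47524}$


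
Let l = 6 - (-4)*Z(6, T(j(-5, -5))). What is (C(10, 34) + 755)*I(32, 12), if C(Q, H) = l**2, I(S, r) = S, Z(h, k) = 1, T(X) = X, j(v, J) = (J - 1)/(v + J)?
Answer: 27360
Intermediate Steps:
j(v, J) = (-1 + J)/(J + v)
l = 10 (l = 6 - (-4) = 6 - 1*(-4) = 6 + 4 = 10)
C(Q, H) = 100 (C(Q, H) = 10**2 = 100)
(C(10, 34) + 755)*I(32, 12) = (100 + 755)*32 = 855*32 = 27360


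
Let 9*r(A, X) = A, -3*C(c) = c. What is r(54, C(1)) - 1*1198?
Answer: -1192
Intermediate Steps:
C(c) = -c/3
r(A, X) = A/9
r(54, C(1)) - 1*1198 = (⅑)*54 - 1*1198 = 6 - 1198 = -1192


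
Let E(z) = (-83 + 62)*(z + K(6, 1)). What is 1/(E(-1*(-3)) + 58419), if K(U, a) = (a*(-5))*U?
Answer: 1/58986 ≈ 1.6953e-5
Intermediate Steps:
K(U, a) = -5*U*a (K(U, a) = (-5*a)*U = -5*U*a)
E(z) = 630 - 21*z (E(z) = (-83 + 62)*(z - 5*6*1) = -21*(z - 30) = -21*(-30 + z) = 630 - 21*z)
1/(E(-1*(-3)) + 58419) = 1/((630 - (-21)*(-3)) + 58419) = 1/((630 - 21*3) + 58419) = 1/((630 - 63) + 58419) = 1/(567 + 58419) = 1/58986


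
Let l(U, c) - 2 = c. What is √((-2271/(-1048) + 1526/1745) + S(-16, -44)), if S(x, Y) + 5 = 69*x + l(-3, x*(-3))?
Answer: I*√882877184521430/914380 ≈ 32.495*I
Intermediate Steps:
l(U, c) = 2 + c
S(x, Y) = -3 + 66*x (S(x, Y) = -5 + (69*x + (2 + x*(-3))) = -5 + (69*x + (2 - 3*x)) = -5 + (2 + 66*x) = -3 + 66*x)
√((-2271/(-1048) + 1526/1745) + S(-16, -44)) = √((-2271/(-1048) + 1526/1745) + (-3 + 66*(-16))) = √((-2271*(-1/1048) + 1526*(1/1745)) + (-3 - 1056)) = √((2271/1048 + 1526/1745) - 1059) = √(5562143/1828760 - 1059) = √(-1931094697/1828760) = I*√882877184521430/914380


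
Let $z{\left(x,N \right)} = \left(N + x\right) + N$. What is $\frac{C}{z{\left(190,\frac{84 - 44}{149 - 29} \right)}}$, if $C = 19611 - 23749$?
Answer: $- \frac{6207}{286} \approx -21.703$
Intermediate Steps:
$C = -4138$ ($C = 19611 - 23749 = -4138$)
$z{\left(x,N \right)} = x + 2 N$
$\frac{C}{z{\left(190,\frac{84 - 44}{149 - 29} \right)}} = - \frac{4138}{190 + 2 \frac{84 - 44}{149 - 29}} = - \frac{4138}{190 + 2 \cdot \frac{40}{120}} = - \frac{4138}{190 + 2 \cdot 40 \cdot \frac{1}{120}} = - \frac{4138}{190 + 2 \cdot \frac{1}{3}} = - \frac{4138}{190 + \frac{2}{3}} = - \frac{4138}{\frac{572}{3}} = \left(-4138\right) \frac{3}{572} = - \frac{6207}{286}$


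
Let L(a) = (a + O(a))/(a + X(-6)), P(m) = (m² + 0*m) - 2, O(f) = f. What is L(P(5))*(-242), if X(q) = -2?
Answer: -11132/21 ≈ -530.10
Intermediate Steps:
P(m) = -2 + m² (P(m) = (m² + 0) - 2 = m² - 2 = -2 + m²)
L(a) = 2*a/(-2 + a) (L(a) = (a + a)/(a - 2) = (2*a)/(-2 + a) = 2*a/(-2 + a))
L(P(5))*(-242) = (2*(-2 + 5²)/(-2 + (-2 + 5²)))*(-242) = (2*(-2 + 25)/(-2 + (-2 + 25)))*(-242) = (2*23/(-2 + 23))*(-242) = (2*23/21)*(-242) = (2*23*(1/21))*(-242) = (46/21)*(-242) = -11132/21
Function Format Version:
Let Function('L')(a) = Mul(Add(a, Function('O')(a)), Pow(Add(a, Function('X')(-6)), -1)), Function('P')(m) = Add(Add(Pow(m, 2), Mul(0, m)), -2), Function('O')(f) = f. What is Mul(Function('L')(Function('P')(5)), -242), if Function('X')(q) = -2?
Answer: Rational(-11132, 21) ≈ -530.10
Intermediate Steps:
Function('P')(m) = Add(-2, Pow(m, 2)) (Function('P')(m) = Add(Add(Pow(m, 2), 0), -2) = Add(Pow(m, 2), -2) = Add(-2, Pow(m, 2)))
Function('L')(a) = Mul(2, a, Pow(Add(-2, a), -1)) (Function('L')(a) = Mul(Add(a, a), Pow(Add(a, -2), -1)) = Mul(Mul(2, a), Pow(Add(-2, a), -1)) = Mul(2, a, Pow(Add(-2, a), -1)))
Mul(Function('L')(Function('P')(5)), -242) = Mul(Mul(2, Add(-2, Pow(5, 2)), Pow(Add(-2, Add(-2, Pow(5, 2))), -1)), -242) = Mul(Mul(2, Add(-2, 25), Pow(Add(-2, Add(-2, 25)), -1)), -242) = Mul(Mul(2, 23, Pow(Add(-2, 23), -1)), -242) = Mul(Mul(2, 23, Pow(21, -1)), -242) = Mul(Mul(2, 23, Rational(1, 21)), -242) = Mul(Rational(46, 21), -242) = Rational(-11132, 21)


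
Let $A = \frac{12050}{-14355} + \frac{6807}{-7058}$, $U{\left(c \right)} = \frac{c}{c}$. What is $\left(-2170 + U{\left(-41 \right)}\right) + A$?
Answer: $- \frac{43988123219}{20263518} \approx -2170.8$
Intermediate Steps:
$U{\left(c \right)} = 1$
$A = - \frac{36552677}{20263518}$ ($A = 12050 \left(- \frac{1}{14355}\right) + 6807 \left(- \frac{1}{7058}\right) = - \frac{2410}{2871} - \frac{6807}{7058} = - \frac{36552677}{20263518} \approx -1.8039$)
$\left(-2170 + U{\left(-41 \right)}\right) + A = \left(-2170 + 1\right) - \frac{36552677}{20263518} = -2169 - \frac{36552677}{20263518} = - \frac{43988123219}{20263518}$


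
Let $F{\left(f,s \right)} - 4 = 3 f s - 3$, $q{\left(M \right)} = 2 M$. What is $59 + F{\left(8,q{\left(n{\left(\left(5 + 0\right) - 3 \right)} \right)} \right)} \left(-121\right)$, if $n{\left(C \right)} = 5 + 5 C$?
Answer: $-87182$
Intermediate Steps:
$F{\left(f,s \right)} = 1 + 3 f s$ ($F{\left(f,s \right)} = 4 + \left(3 f s - 3\right) = 4 + \left(-3 + 3 f s\right) = 1 + 3 f s$)
$59 + F{\left(8,q{\left(n{\left(\left(5 + 0\right) - 3 \right)} \right)} \right)} \left(-121\right) = 59 + \left(1 + 3 \cdot 8 \cdot 2 \left(5 + 5 \left(\left(5 + 0\right) - 3\right)\right)\right) \left(-121\right) = 59 + \left(1 + 3 \cdot 8 \cdot 2 \left(5 + 5 \left(5 - 3\right)\right)\right) \left(-121\right) = 59 + \left(1 + 3 \cdot 8 \cdot 2 \left(5 + 5 \cdot 2\right)\right) \left(-121\right) = 59 + \left(1 + 3 \cdot 8 \cdot 2 \left(5 + 10\right)\right) \left(-121\right) = 59 + \left(1 + 3 \cdot 8 \cdot 2 \cdot 15\right) \left(-121\right) = 59 + \left(1 + 3 \cdot 8 \cdot 30\right) \left(-121\right) = 59 + \left(1 + 720\right) \left(-121\right) = 59 + 721 \left(-121\right) = 59 - 87241 = -87182$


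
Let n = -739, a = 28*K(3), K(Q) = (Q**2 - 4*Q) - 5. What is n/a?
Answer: 739/224 ≈ 3.2991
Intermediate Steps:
K(Q) = -5 + Q**2 - 4*Q
a = -224 (a = 28*(-5 + 3**2 - 4*3) = 28*(-5 + 9 - 12) = 28*(-8) = -224)
n/a = -739/(-224) = -739*(-1/224) = 739/224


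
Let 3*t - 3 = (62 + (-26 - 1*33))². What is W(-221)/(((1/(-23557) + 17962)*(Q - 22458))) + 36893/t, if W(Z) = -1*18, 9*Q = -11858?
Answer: 92787468738299821/10060170627260 ≈ 9223.3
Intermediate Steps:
Q = -11858/9 (Q = (⅑)*(-11858) = -11858/9 ≈ -1317.6)
t = 4 (t = 1 + (62 + (-26 - 1*33))²/3 = 1 + (62 + (-26 - 33))²/3 = 1 + (62 - 59)²/3 = 1 + (⅓)*3² = 1 + (⅓)*9 = 1 + 3 = 4)
W(Z) = -18
W(-221)/(((1/(-23557) + 17962)*(Q - 22458))) + 36893/t = -18*1/((-11858/9 - 22458)*(1/(-23557) + 17962)) + 36893/4 = -18*(-9/(213980*(-1/23557 + 17962))) + 36893*(¼) = -18/((423130833/23557)*(-213980/9)) + 36893/4 = -18/(-10060170627260/23557) + 36893/4 = -18*(-23557/10060170627260) + 36893/4 = 212013/5030085313630 + 36893/4 = 92787468738299821/10060170627260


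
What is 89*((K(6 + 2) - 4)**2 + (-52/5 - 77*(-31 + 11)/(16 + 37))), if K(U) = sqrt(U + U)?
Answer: 440016/265 ≈ 1660.4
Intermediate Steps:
K(U) = sqrt(2)*sqrt(U) (K(U) = sqrt(2*U) = sqrt(2)*sqrt(U))
89*((K(6 + 2) - 4)**2 + (-52/5 - 77*(-31 + 11)/(16 + 37))) = 89*((sqrt(2)*sqrt(6 + 2) - 4)**2 + (-52/5 - 77*(-31 + 11)/(16 + 37))) = 89*((sqrt(2)*sqrt(8) - 4)**2 + (-52*1/5 - 77/(53/(-20)))) = 89*((sqrt(2)*(2*sqrt(2)) - 4)**2 + (-52/5 - 77/(53*(-1/20)))) = 89*((4 - 4)**2 + (-52/5 - 77/(-53/20))) = 89*(0**2 + (-52/5 - 77*(-20/53))) = 89*(0 + (-52/5 + 1540/53)) = 89*(0 + 4944/265) = 89*(4944/265) = 440016/265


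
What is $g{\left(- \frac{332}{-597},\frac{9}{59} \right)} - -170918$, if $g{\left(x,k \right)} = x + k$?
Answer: $\frac{6020269675}{35223} \approx 1.7092 \cdot 10^{5}$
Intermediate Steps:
$g{\left(x,k \right)} = k + x$
$g{\left(- \frac{332}{-597},\frac{9}{59} \right)} - -170918 = \left(\frac{9}{59} - \frac{332}{-597}\right) - -170918 = \left(9 \cdot \frac{1}{59} - - \frac{332}{597}\right) + 170918 = \left(\frac{9}{59} + \frac{332}{597}\right) + 170918 = \frac{24961}{35223} + 170918 = \frac{6020269675}{35223}$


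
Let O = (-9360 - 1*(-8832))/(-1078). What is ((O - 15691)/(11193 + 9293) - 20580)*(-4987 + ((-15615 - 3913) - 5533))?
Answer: 310384736587920/501907 ≈ 6.1841e+8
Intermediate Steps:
O = 24/49 (O = (-9360 + 8832)*(-1/1078) = -528*(-1/1078) = 24/49 ≈ 0.48980)
((O - 15691)/(11193 + 9293) - 20580)*(-4987 + ((-15615 - 3913) - 5533)) = ((24/49 - 15691)/(11193 + 9293) - 20580)*(-4987 + ((-15615 - 3913) - 5533)) = (-768835/49/20486 - 20580)*(-4987 + (-19528 - 5533)) = (-768835/49*1/20486 - 20580)*(-4987 - 25061) = (-768835/1003814 - 20580)*(-30048) = -20659260955/1003814*(-30048) = 310384736587920/501907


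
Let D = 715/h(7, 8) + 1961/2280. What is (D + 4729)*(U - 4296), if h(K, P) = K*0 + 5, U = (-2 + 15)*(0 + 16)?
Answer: -5677271831/285 ≈ -1.9920e+7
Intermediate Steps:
U = 208 (U = 13*16 = 208)
h(K, P) = 5 (h(K, P) = 0 + 5 = 5)
D = 328001/2280 (D = 715/5 + 1961/2280 = 715*(1/5) + 1961*(1/2280) = 143 + 1961/2280 = 328001/2280 ≈ 143.86)
(D + 4729)*(U - 4296) = (328001/2280 + 4729)*(208 - 4296) = (11110121/2280)*(-4088) = -5677271831/285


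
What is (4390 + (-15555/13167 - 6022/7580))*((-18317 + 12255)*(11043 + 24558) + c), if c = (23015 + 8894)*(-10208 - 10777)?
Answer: -1958443151054735949/504070 ≈ -3.8853e+12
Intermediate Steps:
c = -669610365 (c = 31909*(-20985) = -669610365)
(4390 + (-15555/13167 - 6022/7580))*((-18317 + 12255)*(11043 + 24558) + c) = (4390 + (-15555/13167 - 6022/7580))*((-18317 + 12255)*(11043 + 24558) - 669610365) = (4390 + (-15555*1/13167 - 6022*1/7580))*(-6062*35601 - 669610365) = (4390 + (-5185/4389 - 3011/3790))*(-215813262 - 669610365) = (4390 - 32866429/16634310)*(-885423627) = (72991754471/16634310)*(-885423627) = -1958443151054735949/504070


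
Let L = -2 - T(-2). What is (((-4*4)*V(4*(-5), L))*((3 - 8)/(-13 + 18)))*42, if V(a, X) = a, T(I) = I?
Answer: -13440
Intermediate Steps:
L = 0 (L = -2 - 1*(-2) = -2 + 2 = 0)
(((-4*4)*V(4*(-5), L))*((3 - 8)/(-13 + 18)))*42 = (((-4*4)*(4*(-5)))*((3 - 8)/(-13 + 18)))*42 = ((-16*(-20))*(-5/5))*42 = (320*(-5*⅕))*42 = (320*(-1))*42 = -320*42 = -13440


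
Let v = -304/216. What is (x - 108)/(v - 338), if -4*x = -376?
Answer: 189/4582 ≈ 0.041248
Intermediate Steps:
v = -38/27 (v = -304*1/216 = -38/27 ≈ -1.4074)
x = 94 (x = -1/4*(-376) = 94)
(x - 108)/(v - 338) = (94 - 108)/(-38/27 - 338) = -14/(-9164/27) = -14*(-27/9164) = 189/4582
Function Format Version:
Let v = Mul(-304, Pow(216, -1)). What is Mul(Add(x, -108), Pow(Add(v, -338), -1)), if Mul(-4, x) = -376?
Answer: Rational(189, 4582) ≈ 0.041248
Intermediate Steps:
v = Rational(-38, 27) (v = Mul(-304, Rational(1, 216)) = Rational(-38, 27) ≈ -1.4074)
x = 94 (x = Mul(Rational(-1, 4), -376) = 94)
Mul(Add(x, -108), Pow(Add(v, -338), -1)) = Mul(Add(94, -108), Pow(Add(Rational(-38, 27), -338), -1)) = Mul(-14, Pow(Rational(-9164, 27), -1)) = Mul(-14, Rational(-27, 9164)) = Rational(189, 4582)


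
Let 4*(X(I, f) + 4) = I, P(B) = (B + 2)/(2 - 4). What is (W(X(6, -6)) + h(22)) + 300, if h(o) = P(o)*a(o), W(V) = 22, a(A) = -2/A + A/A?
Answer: 3422/11 ≈ 311.09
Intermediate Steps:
P(B) = -1 - B/2 (P(B) = (2 + B)/(-2) = (2 + B)*(-½) = -1 - B/2)
X(I, f) = -4 + I/4
a(A) = 1 - 2/A (a(A) = -2/A + 1 = 1 - 2/A)
h(o) = (-1 - o/2)*(-2 + o)/o (h(o) = (-1 - o/2)*((-2 + o)/o) = (-1 - o/2)*(-2 + o)/o)
(W(X(6, -6)) + h(22)) + 300 = (22 + (2/22 - ½*22)) + 300 = (22 + (2*(1/22) - 11)) + 300 = (22 + (1/11 - 11)) + 300 = (22 - 120/11) + 300 = 122/11 + 300 = 3422/11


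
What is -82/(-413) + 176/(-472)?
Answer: -72/413 ≈ -0.17433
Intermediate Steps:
-82/(-413) + 176/(-472) = -82*(-1/413) + 176*(-1/472) = 82/413 - 22/59 = -72/413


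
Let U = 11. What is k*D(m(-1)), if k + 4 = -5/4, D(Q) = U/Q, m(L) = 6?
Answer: -77/8 ≈ -9.6250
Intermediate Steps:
D(Q) = 11/Q
k = -21/4 (k = -4 - 5/4 = -21/4 ≈ -5.2500)
k*D(m(-1)) = -231/(4*6) = -21/4*11/6 = -77/8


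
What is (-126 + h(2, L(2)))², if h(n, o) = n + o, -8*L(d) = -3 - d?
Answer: 974169/64 ≈ 15221.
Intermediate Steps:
L(d) = 3/8 + d/8 (L(d) = -(-3 - d)/8 = 3/8 + d/8)
(-126 + h(2, L(2)))² = (-126 + (2 + (3/8 + (⅛)*2)))² = (-126 + (2 + (3/8 + ¼)))² = (-126 + (2 + 5/8))² = (-126 + 21/8)² = (-987/8)² = 974169/64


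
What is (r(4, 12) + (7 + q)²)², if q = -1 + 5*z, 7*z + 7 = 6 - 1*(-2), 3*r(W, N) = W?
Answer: 46553329/21609 ≈ 2154.3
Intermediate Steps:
r(W, N) = W/3
z = ⅐ (z = -1 + (6 - 1*(-2))/7 = -1 + (6 + 2)/7 = -1 + (⅐)*8 = -1 + 8/7 = ⅐ ≈ 0.14286)
q = -2/7 (q = -1 + 5*(⅐) = -1 + 5/7 = -2/7 ≈ -0.28571)
(r(4, 12) + (7 + q)²)² = ((⅓)*4 + (7 - 2/7)²)² = (4/3 + (47/7)²)² = (4/3 + 2209/49)² = (6823/147)² = 46553329/21609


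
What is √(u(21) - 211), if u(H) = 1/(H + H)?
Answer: I*√372162/42 ≈ 14.525*I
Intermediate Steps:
u(H) = 1/(2*H)
√(u(21) - 211) = √((½)/21 - 211) = √((½)*(1/21) - 211) = √(1/42 - 211) = √(-8861/42) = I*√372162/42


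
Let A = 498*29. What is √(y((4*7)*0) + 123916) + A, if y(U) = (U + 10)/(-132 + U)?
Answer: 14442 + √539777766/66 ≈ 14794.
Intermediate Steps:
A = 14442
y(U) = (10 + U)/(-132 + U)
√(y((4*7)*0) + 123916) + A = √((10 + (4*7)*0)/(-132 + (4*7)*0) + 123916) + 14442 = √((10 + 28*0)/(-132 + 28*0) + 123916) + 14442 = √((10 + 0)/(-132 + 0) + 123916) + 14442 = √(10/(-132) + 123916) + 14442 = √(-1/132*10 + 123916) + 14442 = √(-5/66 + 123916) + 14442 = √(8178451/66) + 14442 = √539777766/66 + 14442 = 14442 + √539777766/66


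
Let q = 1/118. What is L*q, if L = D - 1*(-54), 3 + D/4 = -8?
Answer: 5/59 ≈ 0.084746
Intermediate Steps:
D = -44 (D = -12 + 4*(-8) = -12 - 32 = -44)
L = 10 (L = -44 - 1*(-54) = -44 + 54 = 10)
q = 1/118 ≈ 0.0084746
L*q = 10*(1/118) = 5/59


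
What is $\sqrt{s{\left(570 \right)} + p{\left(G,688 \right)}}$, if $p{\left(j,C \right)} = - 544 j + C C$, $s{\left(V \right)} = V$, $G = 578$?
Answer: $\sqrt{159482} \approx 399.35$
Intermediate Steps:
$p{\left(j,C \right)} = C^{2} - 544 j$ ($p{\left(j,C \right)} = - 544 j + C^{2} = C^{2} - 544 j$)
$\sqrt{s{\left(570 \right)} + p{\left(G,688 \right)}} = \sqrt{570 + \left(688^{2} - 314432\right)} = \sqrt{570 + \left(473344 - 314432\right)} = \sqrt{570 + 158912} = \sqrt{159482}$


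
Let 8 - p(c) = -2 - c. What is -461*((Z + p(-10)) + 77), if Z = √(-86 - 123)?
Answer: -35497 - 461*I*√209 ≈ -35497.0 - 6664.6*I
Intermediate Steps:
Z = I*√209 (Z = √(-209) = I*√209 ≈ 14.457*I)
p(c) = 10 + c (p(c) = 8 - (-2 - c) = 8 + (2 + c) = 10 + c)
-461*((Z + p(-10)) + 77) = -461*((I*√209 + (10 - 10)) + 77) = -461*((I*√209 + 0) + 77) = -461*(I*√209 + 77) = -461*(77 + I*√209) = -35497 - 461*I*√209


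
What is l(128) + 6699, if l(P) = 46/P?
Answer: 428759/64 ≈ 6699.4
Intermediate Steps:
l(128) + 6699 = 46/128 + 6699 = 46*(1/128) + 6699 = 23/64 + 6699 = 428759/64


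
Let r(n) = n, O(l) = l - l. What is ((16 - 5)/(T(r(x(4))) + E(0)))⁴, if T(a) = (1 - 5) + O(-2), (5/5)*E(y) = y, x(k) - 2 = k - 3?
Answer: 14641/256 ≈ 57.191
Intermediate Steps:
x(k) = -1 + k (x(k) = 2 + (k - 3) = 2 + (-3 + k) = -1 + k)
O(l) = 0
E(y) = y
T(a) = -4 (T(a) = (1 - 5) + 0 = -4 + 0 = -4)
((16 - 5)/(T(r(x(4))) + E(0)))⁴ = ((16 - 5)/(-4 + 0))⁴ = (11/(-4))⁴ = (11*(-¼))⁴ = (-11/4)⁴ = 14641/256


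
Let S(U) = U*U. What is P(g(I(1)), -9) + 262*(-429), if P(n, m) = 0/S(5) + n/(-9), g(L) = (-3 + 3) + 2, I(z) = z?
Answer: -1011584/9 ≈ -1.1240e+5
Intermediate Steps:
S(U) = U**2
g(L) = 2 (g(L) = 0 + 2 = 2)
P(n, m) = -n/9 (P(n, m) = 0/(5**2) + n/(-9) = 0/25 + n*(-1/9) = 0*(1/25) - n/9 = 0 - n/9 = -n/9)
P(g(I(1)), -9) + 262*(-429) = -1/9*2 + 262*(-429) = -2/9 - 112398 = -1011584/9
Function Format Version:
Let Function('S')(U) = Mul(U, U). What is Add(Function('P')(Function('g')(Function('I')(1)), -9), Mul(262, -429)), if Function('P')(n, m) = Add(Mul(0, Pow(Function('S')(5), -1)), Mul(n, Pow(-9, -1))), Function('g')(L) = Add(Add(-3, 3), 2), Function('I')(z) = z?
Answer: Rational(-1011584, 9) ≈ -1.1240e+5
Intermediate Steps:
Function('S')(U) = Pow(U, 2)
Function('g')(L) = 2 (Function('g')(L) = Add(0, 2) = 2)
Function('P')(n, m) = Mul(Rational(-1, 9), n) (Function('P')(n, m) = Add(Mul(0, Pow(Pow(5, 2), -1)), Mul(n, Pow(-9, -1))) = Add(Mul(0, Pow(25, -1)), Mul(n, Rational(-1, 9))) = Add(Mul(0, Rational(1, 25)), Mul(Rational(-1, 9), n)) = Add(0, Mul(Rational(-1, 9), n)) = Mul(Rational(-1, 9), n))
Add(Function('P')(Function('g')(Function('I')(1)), -9), Mul(262, -429)) = Add(Mul(Rational(-1, 9), 2), Mul(262, -429)) = Add(Rational(-2, 9), -112398) = Rational(-1011584, 9)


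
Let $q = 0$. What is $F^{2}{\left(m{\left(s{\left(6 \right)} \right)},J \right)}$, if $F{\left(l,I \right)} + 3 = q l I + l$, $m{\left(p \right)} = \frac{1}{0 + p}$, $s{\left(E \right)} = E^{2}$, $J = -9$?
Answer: $\frac{11449}{1296} \approx 8.8341$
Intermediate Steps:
$m{\left(p \right)} = \frac{1}{p}$
$F{\left(l,I \right)} = -3 + l$ ($F{\left(l,I \right)} = -3 + \left(0 l I + l\right) = -3 + \left(0 I + l\right) = -3 + \left(0 + l\right) = -3 + l$)
$F^{2}{\left(m{\left(s{\left(6 \right)} \right)},J \right)} = \left(-3 + \frac{1}{6^{2}}\right)^{2} = \left(-3 + \frac{1}{36}\right)^{2} = \left(- \frac{107}{36}\right)^{2} = \frac{11449}{1296}$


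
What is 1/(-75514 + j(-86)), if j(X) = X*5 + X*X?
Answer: -1/68548 ≈ -1.4588e-5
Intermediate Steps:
j(X) = X² + 5*X (j(X) = 5*X + X² = X² + 5*X)
1/(-75514 + j(-86)) = 1/(-75514 - 86*(5 - 86)) = 1/(-75514 - 86*(-81)) = 1/(-75514 + 6966) = 1/(-68548) = -1/68548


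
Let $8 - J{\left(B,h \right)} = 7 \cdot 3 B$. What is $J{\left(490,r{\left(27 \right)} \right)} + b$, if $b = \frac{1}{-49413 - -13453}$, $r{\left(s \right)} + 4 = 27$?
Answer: $- \frac{369740721}{35960} \approx -10282.0$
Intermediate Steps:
$r{\left(s \right)} = 23$ ($r{\left(s \right)} = -4 + 27 = 23$)
$b = - \frac{1}{35960}$ ($b = \frac{1}{-49413 + 13453} = \frac{1}{-35960} = - \frac{1}{35960} \approx -2.7809 \cdot 10^{-5}$)
$J{\left(B,h \right)} = 8 - 21 B$ ($J{\left(B,h \right)} = 8 - 7 \cdot 3 B = 8 - 21 B$)
$J{\left(490,r{\left(27 \right)} \right)} + b = \left(8 - 10290\right) - \frac{1}{35960} = -10282 - \frac{1}{35960} = - \frac{369740721}{35960}$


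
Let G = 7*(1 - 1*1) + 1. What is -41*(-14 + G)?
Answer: 533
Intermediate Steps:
G = 1 (G = 7*(1 - 1) + 1 = 7*0 + 1 = 0 + 1 = 1)
-41*(-14 + G) = -41*(-14 + 1) = -41*(-13) = 533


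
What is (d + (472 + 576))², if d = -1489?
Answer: 194481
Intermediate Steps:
(d + (472 + 576))² = (-1489 + (472 + 576))² = (-1489 + 1048)² = (-441)² = 194481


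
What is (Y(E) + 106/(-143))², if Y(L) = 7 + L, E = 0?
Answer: 801025/20449 ≈ 39.172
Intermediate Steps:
(Y(E) + 106/(-143))² = ((7 + 0) + 106/(-143))² = (7 + 106*(-1/143))² = (7 - 106/143)² = (895/143)² = 801025/20449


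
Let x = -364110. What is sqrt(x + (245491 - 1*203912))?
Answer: I*sqrt(322531) ≈ 567.92*I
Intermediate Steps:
sqrt(x + (245491 - 1*203912)) = sqrt(-364110 + (245491 - 1*203912)) = sqrt(-364110 + (245491 - 203912)) = sqrt(-364110 + 41579) = sqrt(-322531) = I*sqrt(322531)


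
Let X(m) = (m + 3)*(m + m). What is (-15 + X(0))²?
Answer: 225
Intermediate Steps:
X(m) = 2*m*(3 + m) (X(m) = (3 + m)*(2*m) = 2*m*(3 + m))
(-15 + X(0))² = (-15 + 2*0*(3 + 0))² = (-15 + 2*0*3)² = (-15 + 0)² = (-15)² = 225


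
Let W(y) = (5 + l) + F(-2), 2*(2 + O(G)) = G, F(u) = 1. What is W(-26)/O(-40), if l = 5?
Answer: -½ ≈ -0.50000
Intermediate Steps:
O(G) = -2 + G/2
W(y) = 11 (W(y) = (5 + 5) + 1 = 10 + 1 = 11)
W(-26)/O(-40) = 11/(-2 + (½)*(-40)) = 11/(-2 - 20) = 11/(-22) = 11*(-1/22) = -½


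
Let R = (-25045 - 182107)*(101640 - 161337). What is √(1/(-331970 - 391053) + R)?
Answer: √6464662594772187536353/723023 ≈ 1.1120e+5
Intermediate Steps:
R = 12366352944 (R = -207152*(-59697) = 12366352944)
√(1/(-331970 - 391053) + R) = √(1/(-331970 - 391053) + 12366352944) = √(1/(-723023) + 12366352944) = √(-1/723023 + 12366352944) = √(8941157604629711/723023) = √6464662594772187536353/723023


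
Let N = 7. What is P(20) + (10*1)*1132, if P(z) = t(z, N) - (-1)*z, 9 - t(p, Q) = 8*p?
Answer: 11189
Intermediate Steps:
t(p, Q) = 9 - 8*p
P(z) = 9 - 7*z (P(z) = (9 - 8*z) - (-1)*z = (9 - 8*z) + z = 9 - 7*z)
P(20) + (10*1)*1132 = (9 - 7*20) + (10*1)*1132 = (9 - 140) + 10*1132 = -131 + 11320 = 11189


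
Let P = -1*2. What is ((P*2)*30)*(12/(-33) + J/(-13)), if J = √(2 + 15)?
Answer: 480/11 + 120*√17/13 ≈ 81.696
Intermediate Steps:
P = -2
J = √17 ≈ 4.1231
((P*2)*30)*(12/(-33) + J/(-13)) = (-2*2*30)*(12/(-33) + √17/(-13)) = (-4*30)*(12*(-1/33) + √17*(-1/13)) = -120*(-4/11 - √17/13) = 480/11 + 120*√17/13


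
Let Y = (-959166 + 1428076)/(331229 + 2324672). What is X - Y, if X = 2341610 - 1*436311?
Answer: 5060285050489/2655901 ≈ 1.9053e+6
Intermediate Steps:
X = 1905299 (X = 2341610 - 436311 = 1905299)
Y = 468910/2655901 ≈ 0.17655
X - Y = 1905299 - 1*468910/2655901 = 1905299 - 468910/2655901 = 5060285050489/2655901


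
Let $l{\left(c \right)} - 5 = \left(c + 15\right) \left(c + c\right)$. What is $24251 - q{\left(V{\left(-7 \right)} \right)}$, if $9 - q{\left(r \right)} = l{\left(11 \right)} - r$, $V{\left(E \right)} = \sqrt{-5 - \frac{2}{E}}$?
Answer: $24819 - \frac{i \sqrt{231}}{7} \approx 24819.0 - 2.1712 i$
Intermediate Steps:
$l{\left(c \right)} = 5 + 2 c \left(15 + c\right)$ ($l{\left(c \right)} = 5 + \left(c + 15\right) \left(c + c\right) = 5 + \left(15 + c\right) 2 c = 5 + 2 c \left(15 + c\right)$)
$q{\left(r \right)} = -568 + r$ ($q{\left(r \right)} = 9 - \left(\left(5 + 2 \cdot 11^{2} + 30 \cdot 11\right) - r\right) = 9 - \left(\left(5 + 2 \cdot 121 + 330\right) - r\right) = 9 - \left(\left(5 + 242 + 330\right) - r\right) = 9 - \left(577 - r\right) = 9 + \left(-577 + r\right) = -568 + r$)
$24251 - q{\left(V{\left(-7 \right)} \right)} = 24251 - \left(-568 + \sqrt{-5 - \frac{2}{-7}}\right) = 24251 - \left(-568 + \sqrt{-5 - - \frac{2}{7}}\right) = 24251 - \left(-568 + \sqrt{-5 + \frac{2}{7}}\right) = 24251 - \left(-568 + \sqrt{- \frac{33}{7}}\right) = 24251 - \left(-568 + \frac{i \sqrt{231}}{7}\right) = 24251 + \left(568 - \frac{i \sqrt{231}}{7}\right) = 24819 - \frac{i \sqrt{231}}{7}$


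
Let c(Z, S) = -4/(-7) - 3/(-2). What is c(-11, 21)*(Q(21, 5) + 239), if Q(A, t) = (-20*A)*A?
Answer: -248849/14 ≈ -17775.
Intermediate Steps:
c(Z, S) = 29/14 (c(Z, S) = -4*(-⅐) - 3*(-½) = 4/7 + 3/2 = 29/14)
Q(A, t) = -20*A²
c(-11, 21)*(Q(21, 5) + 239) = 29*(-20*21² + 239)/14 = 29*(-20*441 + 239)/14 = 29*(-8820 + 239)/14 = (29/14)*(-8581) = -248849/14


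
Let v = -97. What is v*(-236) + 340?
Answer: 23232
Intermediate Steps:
v*(-236) + 340 = -97*(-236) + 340 = 22892 + 340 = 23232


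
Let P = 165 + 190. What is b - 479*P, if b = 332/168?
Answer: -7141807/42 ≈ -1.7004e+5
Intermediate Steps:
b = 83/42 (b = 332*(1/168) = 83/42 ≈ 1.9762)
P = 355
b - 479*P = 83/42 - 479*355 = 83/42 - 170045 = -7141807/42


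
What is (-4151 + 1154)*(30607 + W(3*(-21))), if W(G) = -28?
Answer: -91645263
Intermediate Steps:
(-4151 + 1154)*(30607 + W(3*(-21))) = (-4151 + 1154)*(30607 - 28) = -2997*30579 = -91645263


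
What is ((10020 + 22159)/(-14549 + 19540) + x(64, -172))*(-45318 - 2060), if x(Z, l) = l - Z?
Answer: 7754404638/713 ≈ 1.0876e+7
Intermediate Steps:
((10020 + 22159)/(-14549 + 19540) + x(64, -172))*(-45318 - 2060) = ((10020 + 22159)/(-14549 + 19540) + (-172 - 1*64))*(-45318 - 2060) = (32179/4991 + (-172 - 64))*(-47378) = (32179*(1/4991) - 236)*(-47378) = (4597/713 - 236)*(-47378) = -163671/713*(-47378) = 7754404638/713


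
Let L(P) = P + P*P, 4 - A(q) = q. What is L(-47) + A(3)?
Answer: 2163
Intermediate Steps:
A(q) = 4 - q
L(P) = P + P**2
L(-47) + A(3) = -47*(1 - 47) + (4 - 1*3) = -47*(-46) + (4 - 3) = 2162 + 1 = 2163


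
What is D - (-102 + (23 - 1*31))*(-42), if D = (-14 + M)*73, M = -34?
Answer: -8124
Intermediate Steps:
D = -3504 (D = (-14 - 34)*73 = -48*73 = -3504)
D - (-102 + (23 - 1*31))*(-42) = -3504 - (-102 + (23 - 1*31))*(-42) = -3504 - (-102 + (23 - 31))*(-42) = -3504 - (-102 - 8)*(-42) = -3504 - (-110)*(-42) = -3504 - 1*4620 = -3504 - 4620 = -8124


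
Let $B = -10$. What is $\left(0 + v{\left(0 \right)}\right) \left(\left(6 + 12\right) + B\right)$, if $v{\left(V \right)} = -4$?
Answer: $-32$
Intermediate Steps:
$\left(0 + v{\left(0 \right)}\right) \left(\left(6 + 12\right) + B\right) = \left(0 - 4\right) \left(\left(6 + 12\right) - 10\right) = - 4 \left(18 - 10\right) = \left(-4\right) 8 = -32$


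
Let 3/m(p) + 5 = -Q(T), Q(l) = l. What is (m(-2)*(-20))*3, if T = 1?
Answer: 30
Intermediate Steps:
m(p) = -½ (m(p) = 3/(-5 - 1*1) = 3/(-5 - 1) = 3/(-6) = 3*(-⅙) = -½)
(m(-2)*(-20))*3 = -½*(-20)*3 = 10*3 = 30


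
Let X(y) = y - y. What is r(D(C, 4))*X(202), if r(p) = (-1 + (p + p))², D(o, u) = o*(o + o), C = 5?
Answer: 0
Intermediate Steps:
D(o, u) = 2*o² (D(o, u) = o*(2*o) = 2*o²)
X(y) = 0
r(p) = (-1 + 2*p)²
r(D(C, 4))*X(202) = (-1 + 2*(2*5²))²*0 = (-1 + 2*(2*25))²*0 = (-1 + 2*50)²*0 = (-1 + 100)²*0 = 99²*0 = 9801*0 = 0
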